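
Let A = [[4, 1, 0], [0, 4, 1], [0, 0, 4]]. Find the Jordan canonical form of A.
J = [[4, 1, 0], [0, 4, 1], [0, 0, 4]]

The characteristic polynomial is det(xI - A) = (x - 4)^3, so the eigenvalues are 4 (algebraic multiplicity 3).

For λ = 4: rank(A - 4I) = 2, rank((A - 4I)^2) = 1, rank((A - 4I)^3) = 0. The eigenspace has dimension 3 - 2 = 1, so there is 1 Jordan block; the rank sequence gives block sizes [3].

Assembling the blocks gives the Jordan form J above.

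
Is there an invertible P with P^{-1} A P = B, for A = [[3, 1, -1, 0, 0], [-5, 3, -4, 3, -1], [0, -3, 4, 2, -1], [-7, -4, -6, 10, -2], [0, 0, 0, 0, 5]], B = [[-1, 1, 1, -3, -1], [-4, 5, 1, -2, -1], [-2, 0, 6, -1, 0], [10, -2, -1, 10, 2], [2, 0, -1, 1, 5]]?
Yes.

Two matrices over a field are similar if and only if they have the same invariant factors.

Both A and B have characteristic polynomial (x - 5)^5 and minimal polynomial (x - 5)^3. Computing further, both have invariant factors (x - 5)^2, (x - 5)^3. Hence A and B are similar.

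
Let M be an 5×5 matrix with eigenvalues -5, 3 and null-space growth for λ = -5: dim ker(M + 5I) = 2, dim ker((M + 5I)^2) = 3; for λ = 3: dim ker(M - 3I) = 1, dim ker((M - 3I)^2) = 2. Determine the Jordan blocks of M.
Jordan blocks: (-5, 2), (-5, 1), (3, 2)

λ = -5: successive nullity increments [2, 1] count blocks of size ≥ k; block sizes are [2, 1].
λ = 3: successive nullity increments [1, 1] count blocks of size ≥ k; block sizes are [2].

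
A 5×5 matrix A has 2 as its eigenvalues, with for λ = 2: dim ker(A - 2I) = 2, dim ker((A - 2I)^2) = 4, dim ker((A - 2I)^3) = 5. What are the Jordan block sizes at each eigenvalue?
λ = 2: successive nullity increments [2, 2, 1] count blocks of size ≥ k; block sizes are [3, 2].

Jordan blocks: (2, 3), (2, 2)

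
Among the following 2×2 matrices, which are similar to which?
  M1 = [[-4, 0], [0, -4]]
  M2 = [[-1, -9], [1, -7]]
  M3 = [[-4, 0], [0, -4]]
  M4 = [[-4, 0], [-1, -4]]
2 classes: {M1, M3}, {M2, M4}

Characteristic polynomials: χ_{M1} = (x + 4)^2, χ_{M2} = (x + 4)^2, χ_{M3} = (x + 4)^2, χ_{M4} = (x + 4)^2.

{M1, M3}: invariant factors x + 4, x + 4.

{M2, M4}: invariant factors (x + 4)^2.

Matrices are similar if and only if their invariant-factor lists agree; the partition into similarity classes is {M1, M3}, {M2, M4}.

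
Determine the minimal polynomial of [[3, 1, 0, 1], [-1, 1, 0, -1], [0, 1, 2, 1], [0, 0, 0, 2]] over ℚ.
The characteristic polynomial factors as (x - 2)^4. The minimal polynomial is ∏(x - λ)^{k_λ} where k_λ is the size of the largest Jordan block at λ.

For λ = 2: rank(A - 2I) = 2, and the largest Jordan block has size 3 (the smallest k with rank((A - 2I)^k) = rank((A - 2I)^(k+1))).

So m_A(x) = (x - 2)^3.

m_A(x) = (x - 2)^3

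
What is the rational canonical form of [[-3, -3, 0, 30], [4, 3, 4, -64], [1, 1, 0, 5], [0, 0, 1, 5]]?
The invariant factors of A (the non-unit diagonal entries of the Smith normal form of xI - A over ℚ[x]) are (x - 5)(x + 3)(x^2 - 3x + 3), each dividing the next. The characteristic polynomial is their product, (x - 5)(x + 3)(x^2 - 3x + 3).

The rational canonical form is the block-diagonal matrix of companion matrices C(f_i):
R = [[0, 0, 0, 45], [1, 0, 0, -39], [0, 1, 0, 6], [0, 0, 1, 5]].

Note the characteristic polynomial does not split into linear factors over ℚ, so A has no Jordan form over ℚ; the rational canonical form exists over any field.

R = [[0, 0, 0, 45], [1, 0, 0, -39], [0, 1, 0, 6], [0, 0, 1, 5]]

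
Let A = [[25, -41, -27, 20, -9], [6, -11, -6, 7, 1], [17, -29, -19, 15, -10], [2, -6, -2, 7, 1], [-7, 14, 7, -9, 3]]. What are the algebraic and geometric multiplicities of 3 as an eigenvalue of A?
The characteristic polynomial is (x - 3)^3(x + 2)^2, so the factor x - 3 appears with exponent 3: the algebraic multiplicity is 3.

rank(A - 3I) = 4, so the eigenspace has dimension 5 - 4 = 1: the geometric multiplicity is 1.

Since 1 < 3, A is not diagonalizable.

algebraic multiplicity 3, geometric multiplicity 1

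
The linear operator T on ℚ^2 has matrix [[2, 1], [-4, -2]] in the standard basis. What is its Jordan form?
J = [[0, 1], [0, 0]]

The characteristic polynomial is det(xI - A) = x^2, so the eigenvalues are 0 (algebraic multiplicity 2).

For λ = 0: rank(A) = 1, rank(A^2) = 0. The eigenspace has dimension 2 - 1 = 1, so there is 1 Jordan block; the rank sequence gives block sizes [2].

Assembling the blocks gives the Jordan form J above.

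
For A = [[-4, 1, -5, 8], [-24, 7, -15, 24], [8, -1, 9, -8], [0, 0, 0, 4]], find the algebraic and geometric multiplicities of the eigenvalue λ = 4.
The characteristic polynomial is (x - 4)^4, so the factor x - 4 appears with exponent 4: the algebraic multiplicity is 4.

rank(A - 4I) = 1, so the eigenspace has dimension 4 - 1 = 3: the geometric multiplicity is 3.

Since 3 < 4, A is not diagonalizable.

algebraic multiplicity 4, geometric multiplicity 3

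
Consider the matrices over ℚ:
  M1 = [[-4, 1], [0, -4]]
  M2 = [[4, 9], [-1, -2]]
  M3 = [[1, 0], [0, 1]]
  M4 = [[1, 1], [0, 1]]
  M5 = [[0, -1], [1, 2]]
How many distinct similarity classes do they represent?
3 classes: {M1}, {M2, M4, M5}, {M3}

Characteristic polynomials: χ_{M1} = (x + 4)^2, χ_{M2} = (x - 1)^2, χ_{M3} = (x - 1)^2, χ_{M4} = (x - 1)^2, χ_{M5} = (x - 1)^2.

{M1}: invariant factors (x + 4)^2.

{M2, M4, M5}: invariant factors (x - 1)^2.

{M3}: invariant factors x - 1, x - 1.

Matrices are similar if and only if their invariant-factor lists agree; the partition into similarity classes is {M1}, {M2, M4, M5}, {M3}.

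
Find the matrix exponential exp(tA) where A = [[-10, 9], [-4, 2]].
A has Jordan form J = [[-4, 1], [0, -4]] with A = PJP^{-1}, so e^{tA} = P e^{tJ} P^{-1}.

For a Jordan block J_k(λ), e^{tJ_k(λ)} = e^{λt} · (I + tN + t^2 N^2/2! + ... + t^{k-1} N^{k-1}/(k-1)!) where N is the nilpotent superdiagonal part.

Assembling the blocks and conjugating back gives the entries of e^{tA} as shown above.

e^{tA} = [[(1 - 6*t)*e^{-4*t}, 9*t*e^{-4*t}], [-4*t*e^{-4*t}, (6*t + 1)*e^{-4*t}]]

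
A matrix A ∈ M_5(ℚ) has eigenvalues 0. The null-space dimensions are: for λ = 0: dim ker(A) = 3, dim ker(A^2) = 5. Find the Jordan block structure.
Jordan blocks: (0, 2), (0, 2), (0, 1)

λ = 0: successive nullity increments [3, 2] count blocks of size ≥ k; block sizes are [2, 2, 1].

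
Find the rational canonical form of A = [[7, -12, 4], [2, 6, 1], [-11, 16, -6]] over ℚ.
The invariant factors of A (the non-unit diagonal entries of the Smith normal form of xI - A over ℚ[x]) are (x - 4)(x^2 - 3x + 4), each dividing the next. The characteristic polynomial is their product, (x - 4)(x^2 - 3x + 4).

The rational canonical form is the block-diagonal matrix of companion matrices C(f_i):
R = [[0, 0, 16], [1, 0, -16], [0, 1, 7]].

Note the characteristic polynomial does not split into linear factors over ℚ, so A has no Jordan form over ℚ; the rational canonical form exists over any field.

R = [[0, 0, 16], [1, 0, -16], [0, 1, 7]]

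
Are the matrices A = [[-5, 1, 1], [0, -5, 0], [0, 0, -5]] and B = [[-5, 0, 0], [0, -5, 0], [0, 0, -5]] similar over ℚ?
No.

Both have characteristic polynomial (x + 5)^3, but the minimal polynomial of A is (x + 5)^2 while the minimal polynomial of B is x + 5. The minimal polynomial is a similarity invariant, so A and B are not similar.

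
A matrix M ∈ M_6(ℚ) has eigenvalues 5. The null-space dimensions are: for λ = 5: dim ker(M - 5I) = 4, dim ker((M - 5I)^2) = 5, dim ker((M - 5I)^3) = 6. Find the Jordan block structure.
λ = 5: successive nullity increments [4, 1, 1] count blocks of size ≥ k; block sizes are [3, 1, 1, 1].

Jordan blocks: (5, 3), (5, 1), (5, 1), (5, 1)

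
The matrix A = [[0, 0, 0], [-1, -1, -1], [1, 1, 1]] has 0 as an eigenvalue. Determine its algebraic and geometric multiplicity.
The characteristic polynomial is x^3, so the factor x appears with exponent 3: the algebraic multiplicity is 3.

rank(A) = 1, so the eigenspace has dimension 3 - 1 = 2: the geometric multiplicity is 2.

Since 2 < 3, A is not diagonalizable.

algebraic multiplicity 3, geometric multiplicity 2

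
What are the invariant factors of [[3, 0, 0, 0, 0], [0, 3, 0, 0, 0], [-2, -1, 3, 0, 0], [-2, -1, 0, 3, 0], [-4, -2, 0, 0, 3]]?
x - 3, x - 3, x - 3, (x - 3)^2

The Jordan structure of A has elementary divisors (x - 3)^2, (x - 3), (x - 3), (x - 3). Arranging the block sizes at each eigenvalue in decreasing order and taking row products gives the invariant factors.

Invariant factors (smallest first, each dividing the next): x - 3, x - 3, x - 3, (x - 3)^2.

Check: the last factor (x - 3)^2 is the minimal polynomial, and the product (x - 3)^5 is the characteristic polynomial.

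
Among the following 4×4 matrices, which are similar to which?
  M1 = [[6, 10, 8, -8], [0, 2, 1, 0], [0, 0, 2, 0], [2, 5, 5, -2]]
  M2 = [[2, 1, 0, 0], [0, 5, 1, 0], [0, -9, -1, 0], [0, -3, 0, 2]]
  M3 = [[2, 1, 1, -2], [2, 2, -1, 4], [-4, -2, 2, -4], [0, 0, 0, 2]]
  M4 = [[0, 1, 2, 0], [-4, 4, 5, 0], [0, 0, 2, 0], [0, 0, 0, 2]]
1 class: {M1, M2, M3, M4}

Characteristic polynomials: χ_{M1} = (x - 2)^4, χ_{M2} = (x - 2)^4, χ_{M3} = (x - 2)^4, χ_{M4} = (x - 2)^4.

{M1, M2, M3, M4}: invariant factors x - 2, (x - 2)^3.

Matrices are similar if and only if their invariant-factor lists agree; the partition into similarity classes is {M1, M2, M3, M4}.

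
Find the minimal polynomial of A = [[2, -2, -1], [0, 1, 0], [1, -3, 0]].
m_A(x) = (x - 1)^3

The characteristic polynomial factors as (x - 1)^3. The minimal polynomial is ∏(x - λ)^{k_λ} where k_λ is the size of the largest Jordan block at λ.

For λ = 1: rank(A - I) = 2, and the largest Jordan block has size 3 (the smallest k with rank((A - I)^k) = rank((A - I)^(k+1))).

So m_A(x) = (x - 1)^3.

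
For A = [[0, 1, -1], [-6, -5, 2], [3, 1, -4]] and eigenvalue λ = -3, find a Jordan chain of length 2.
v_1 = [[0, 1, 0]]^T, v_2 = [[1, -2, 1]]^T

We seek v_1 ∈ ker((A + 3I)^2) \ ker(A + 3I), then set v_{i+1} = (A + 3I) v_i.

One such chain is v_1 = [[0, 1, 0]]^T, v_2 = [[1, -2, 1]]^T. Check: (A + 3I) v_2 = [[0, 0, 0]]^T = 0.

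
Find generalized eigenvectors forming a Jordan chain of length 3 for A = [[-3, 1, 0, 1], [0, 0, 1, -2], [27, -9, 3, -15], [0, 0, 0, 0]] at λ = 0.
v_1 = [[0, -1, 3, 1]]^T, v_2 = [[0, 1, 3, 0]]^T, v_3 = [[1, 3, 0, 0]]^T

We seek v_1 ∈ ker(A^3) \ ker(A^2), then set v_{i+1} = A v_i.

One such chain is v_1 = [[0, -1, 3, 1]]^T, v_2 = [[0, 1, 3, 0]]^T, v_3 = [[1, 3, 0, 0]]^T. Check: A v_3 = [[0, 0, 0, 0]]^T = 0.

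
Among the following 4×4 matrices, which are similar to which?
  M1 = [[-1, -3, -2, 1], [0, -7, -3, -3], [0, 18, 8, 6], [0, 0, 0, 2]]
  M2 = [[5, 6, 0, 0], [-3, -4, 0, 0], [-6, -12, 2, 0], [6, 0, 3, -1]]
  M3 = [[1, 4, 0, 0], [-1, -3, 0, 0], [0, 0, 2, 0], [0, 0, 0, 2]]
Characteristic polynomials: χ_{M1} = (x - 2)^2(x + 1)^2, χ_{M2} = (x - 2)^2(x + 1)^2, χ_{M3} = (x - 2)^2(x + 1)^2.

{M1, M3}: invariant factors x - 2, (x - 2)(x + 1)^2.

{M2}: invariant factors (x - 2)(x + 1), (x - 2)(x + 1).

Matrices are similar if and only if their invariant-factor lists agree; the partition into similarity classes is {M1, M3}, {M2}.

2 classes: {M1, M3}, {M2}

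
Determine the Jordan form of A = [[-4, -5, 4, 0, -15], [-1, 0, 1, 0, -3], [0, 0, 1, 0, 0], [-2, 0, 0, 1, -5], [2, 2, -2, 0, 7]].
J = [[1, 1, 0, 0, 0], [0, 1, 1, 0, 0], [0, 0, 1, 0, 0], [0, 0, 0, 1, 1], [0, 0, 0, 0, 1]]

The characteristic polynomial is det(xI - A) = (x - 1)^5, so the eigenvalues are 1 (algebraic multiplicity 5).

For λ = 1: rank(A - I) = 3, rank((A - I)^2) = 1, rank((A - I)^3) = 0. The eigenspace has dimension 5 - 3 = 2, so there are 2 Jordan blocks; the rank sequence gives block sizes [3, 2].

Assembling the blocks gives the Jordan form J above.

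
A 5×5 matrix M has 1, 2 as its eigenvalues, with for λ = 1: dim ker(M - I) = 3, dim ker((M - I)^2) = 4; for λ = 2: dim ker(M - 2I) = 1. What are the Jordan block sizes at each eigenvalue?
λ = 1: successive nullity increments [3, 1] count blocks of size ≥ k; block sizes are [2, 1, 1].
λ = 2: successive nullity increments [1] count blocks of size ≥ k; block sizes are [1].

Jordan blocks: (1, 2), (1, 1), (1, 1), (2, 1)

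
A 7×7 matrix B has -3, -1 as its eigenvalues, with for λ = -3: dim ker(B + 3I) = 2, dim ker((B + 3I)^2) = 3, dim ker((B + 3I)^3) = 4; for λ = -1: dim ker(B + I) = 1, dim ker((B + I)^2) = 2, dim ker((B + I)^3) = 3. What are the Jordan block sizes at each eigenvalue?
λ = -3: successive nullity increments [2, 1, 1] count blocks of size ≥ k; block sizes are [3, 1].
λ = -1: successive nullity increments [1, 1, 1] count blocks of size ≥ k; block sizes are [3].

Jordan blocks: (-3, 3), (-3, 1), (-1, 3)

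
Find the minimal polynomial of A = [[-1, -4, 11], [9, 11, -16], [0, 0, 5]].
m_A(x) = (x - 5)^3

The characteristic polynomial factors as (x - 5)^3. The minimal polynomial is ∏(x - λ)^{k_λ} where k_λ is the size of the largest Jordan block at λ.

For λ = 5: rank(A - 5I) = 2, and the largest Jordan block has size 3 (the smallest k with rank((A - 5I)^k) = rank((A - 5I)^(k+1))).

So m_A(x) = (x - 5)^3.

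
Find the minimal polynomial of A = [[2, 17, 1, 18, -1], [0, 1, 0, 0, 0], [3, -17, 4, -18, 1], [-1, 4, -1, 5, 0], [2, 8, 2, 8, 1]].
The characteristic polynomial factors as (x - 5)^2(x - 1)^3. The minimal polynomial is ∏(x - λ)^{k_λ} where k_λ is the size of the largest Jordan block at λ.

For λ = 1: rank(A - I) = 3, and the largest Jordan block has size 2 (the smallest k with rank((A - I)^k) = rank((A - I)^(k+1))).
For λ = 5: rank(A - 5I) = 4, and the largest Jordan block has size 2 (the smallest k with rank((A - 5I)^k) = rank((A - 5I)^(k+1))).

So m_A(x) = (x - 5)^2(x - 1)^2.

m_A(x) = (x - 5)^2(x - 1)^2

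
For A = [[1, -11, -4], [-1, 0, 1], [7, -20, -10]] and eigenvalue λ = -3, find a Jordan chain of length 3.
v_1 = [[2, 0, 3]]^T, v_2 = [[-4, 1, -7]]^T, v_3 = [[1, 0, 1]]^T

We seek v_1 ∈ ker((A + 3I)^3) \ ker((A + 3I)^2), then set v_{i+1} = (A + 3I) v_i.

One such chain is v_1 = [[2, 0, 3]]^T, v_2 = [[-4, 1, -7]]^T, v_3 = [[1, 0, 1]]^T. Check: (A + 3I) v_3 = [[0, 0, 0]]^T = 0.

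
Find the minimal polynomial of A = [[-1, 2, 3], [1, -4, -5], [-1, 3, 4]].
The characteristic polynomial factors as x^2(x + 1). The minimal polynomial is ∏(x - λ)^{k_λ} where k_λ is the size of the largest Jordan block at λ.

For λ = -1: rank(A + I) = 2, and the largest Jordan block has size 1 (the smallest k with rank((A + I)^k) = rank((A + I)^(k+1))).
For λ = 0: rank(A) = 2, and the largest Jordan block has size 2 (the smallest k with rank(A^k) = rank(A^(k+1))).

So m_A(x) = x^2(x + 1).

m_A(x) = x^2(x + 1)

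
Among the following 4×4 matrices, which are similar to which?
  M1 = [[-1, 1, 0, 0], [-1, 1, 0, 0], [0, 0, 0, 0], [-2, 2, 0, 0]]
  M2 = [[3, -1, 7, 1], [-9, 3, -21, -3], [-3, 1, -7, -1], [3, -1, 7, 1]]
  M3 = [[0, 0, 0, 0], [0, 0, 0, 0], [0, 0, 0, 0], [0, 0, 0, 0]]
Characteristic polynomials: χ_{M1} = x^4, χ_{M2} = x^4, χ_{M3} = x^4.

{M1, M2}: invariant factors x, x, x^2.

{M3}: invariant factors x, x, x, x.

Matrices are similar if and only if their invariant-factor lists agree; the partition into similarity classes is {M1, M2}, {M3}.

2 classes: {M1, M2}, {M3}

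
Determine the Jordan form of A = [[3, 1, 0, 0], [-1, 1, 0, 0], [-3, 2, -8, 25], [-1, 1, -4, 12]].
The characteristic polynomial is det(xI - A) = (x - 2)^4, so the eigenvalues are 2 (algebraic multiplicity 4).

For λ = 2: rank(A - 2I) = 2, rank((A - 2I)^2) = 0. The eigenspace has dimension 4 - 2 = 2, so there are 2 Jordan blocks; the rank sequence gives block sizes [2, 2].

Assembling the blocks gives the Jordan form J above.

J = [[2, 1, 0, 0], [0, 2, 0, 0], [0, 0, 2, 1], [0, 0, 0, 2]]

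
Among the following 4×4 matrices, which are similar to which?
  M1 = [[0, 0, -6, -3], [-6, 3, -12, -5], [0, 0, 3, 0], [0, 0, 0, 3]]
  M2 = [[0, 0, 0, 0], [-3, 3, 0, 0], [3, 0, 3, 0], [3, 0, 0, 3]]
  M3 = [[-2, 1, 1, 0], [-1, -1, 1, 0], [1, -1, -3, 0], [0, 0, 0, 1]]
3 classes: {M1}, {M2}, {M3}

Characteristic polynomials: χ_{M1} = x(x - 3)^3, χ_{M2} = x(x - 3)^3, χ_{M3} = (x - 1)(x + 2)^3.

{M1}: invariant factors x - 3, x(x - 3)^2.

{M2}: invariant factors x - 3, x - 3, x(x - 3).

{M3}: invariant factors (x - 1)(x + 2)^3.

Matrices are similar if and only if their invariant-factor lists agree; the partition into similarity classes is {M1}, {M2}, {M3}.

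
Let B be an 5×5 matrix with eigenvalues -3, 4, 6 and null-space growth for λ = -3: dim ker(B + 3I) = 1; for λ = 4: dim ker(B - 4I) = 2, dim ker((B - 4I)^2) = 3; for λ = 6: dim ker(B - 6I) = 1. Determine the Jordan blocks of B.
Jordan blocks: (-3, 1), (4, 2), (4, 1), (6, 1)

λ = -3: successive nullity increments [1] count blocks of size ≥ k; block sizes are [1].
λ = 4: successive nullity increments [2, 1] count blocks of size ≥ k; block sizes are [2, 1].
λ = 6: successive nullity increments [1] count blocks of size ≥ k; block sizes are [1].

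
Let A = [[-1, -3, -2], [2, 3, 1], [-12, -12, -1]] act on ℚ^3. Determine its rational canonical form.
R = [[0, 0, -3], [1, 0, 11], [0, 1, 1]]

The invariant factors of A (the non-unit diagonal entries of the Smith normal form of xI - A over ℚ[x]) are (x + 3)(x^2 - 4x + 1), each dividing the next. The characteristic polynomial is their product, (x + 3)(x^2 - 4x + 1).

The rational canonical form is the block-diagonal matrix of companion matrices C(f_i):
R = [[0, 0, -3], [1, 0, 11], [0, 1, 1]].

Note the characteristic polynomial does not split into linear factors over ℚ, so A has no Jordan form over ℚ; the rational canonical form exists over any field.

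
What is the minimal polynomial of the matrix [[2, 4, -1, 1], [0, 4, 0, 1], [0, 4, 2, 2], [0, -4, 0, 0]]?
m_A(x) = (x - 2)^2

The characteristic polynomial factors as (x - 2)^4. The minimal polynomial is ∏(x - λ)^{k_λ} where k_λ is the size of the largest Jordan block at λ.

For λ = 2: rank(A - 2I) = 2, and the largest Jordan block has size 2 (the smallest k with rank((A - 2I)^k) = rank((A - 2I)^(k+1))).

So m_A(x) = (x - 2)^2.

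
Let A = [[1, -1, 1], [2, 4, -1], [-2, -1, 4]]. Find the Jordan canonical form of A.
The characteristic polynomial is det(xI - A) = (x - 3)^3, so the eigenvalues are 3 (algebraic multiplicity 3).

For λ = 3: rank(A - 3I) = 1, rank((A - 3I)^2) = 0. The eigenspace has dimension 3 - 1 = 2, so there are 2 Jordan blocks; the rank sequence gives block sizes [2, 1].

Assembling the blocks gives the Jordan form J above.

J = [[3, 1, 0], [0, 3, 0], [0, 0, 3]]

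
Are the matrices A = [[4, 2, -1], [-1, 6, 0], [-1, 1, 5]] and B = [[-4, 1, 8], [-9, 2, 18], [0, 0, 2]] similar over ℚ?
trace(A) = 15 but trace(B) = 0. The trace is a similarity invariant, so A and B are not similar.

No.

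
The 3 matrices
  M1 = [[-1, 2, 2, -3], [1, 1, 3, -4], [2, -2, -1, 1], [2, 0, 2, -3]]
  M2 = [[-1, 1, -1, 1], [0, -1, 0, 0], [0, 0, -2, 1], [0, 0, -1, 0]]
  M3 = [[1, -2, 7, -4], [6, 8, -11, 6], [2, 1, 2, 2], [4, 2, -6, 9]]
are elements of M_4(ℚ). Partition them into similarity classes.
Characteristic polynomials: χ_{M1} = (x + 1)^4, χ_{M2} = (x + 1)^4, χ_{M3} = (x - 5)^4.

{M1, M2}: invariant factors (x + 1)^2, (x + 1)^2.

{M3}: invariant factors x - 5, (x - 5)^3.

Matrices are similar if and only if their invariant-factor lists agree; the partition into similarity classes is {M1, M2}, {M3}.

2 classes: {M1, M2}, {M3}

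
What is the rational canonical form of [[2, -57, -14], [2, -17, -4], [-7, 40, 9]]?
The invariant factors of A (the non-unit diagonal entries of the Smith normal form of xI - A over ℚ[x]) are (x + 5)(x^2 + x + 2), each dividing the next. The characteristic polynomial is their product, (x + 5)(x^2 + x + 2).

The rational canonical form is the block-diagonal matrix of companion matrices C(f_i):
R = [[0, 0, -10], [1, 0, -7], [0, 1, -6]].

Note the characteristic polynomial does not split into linear factors over ℚ, so A has no Jordan form over ℚ; the rational canonical form exists over any field.

R = [[0, 0, -10], [1, 0, -7], [0, 1, -6]]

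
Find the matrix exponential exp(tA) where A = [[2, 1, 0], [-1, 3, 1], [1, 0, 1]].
A has Jordan form J = [[2, 1, 0], [0, 2, 1], [0, 0, 2]] with A = PJP^{-1}, so e^{tA} = P e^{tJ} P^{-1}.

For a Jordan block J_k(λ), e^{tJ_k(λ)} = e^{λt} · (I + tN + t^2 N^2/2! + ... + t^{k-1} N^{k-1}/(k-1)!) where N is the nilpotent superdiagonal part.

Assembling the blocks and conjugating back gives the entries of e^{tA} as shown above.

e^{tA} = [[(2 - t^2)*e^{2*t}/2, t*(t + 2)*e^{2*t}/2, t^2*e^{2*t}/2], [-t*e^{2*t}, (t + 1)*e^{2*t}, t*e^{2*t}], [t*(2 - t)*e^{2*t}/2, t^2*e^{2*t}/2, (t^2/2 - t + 1)*e^{2*t}]]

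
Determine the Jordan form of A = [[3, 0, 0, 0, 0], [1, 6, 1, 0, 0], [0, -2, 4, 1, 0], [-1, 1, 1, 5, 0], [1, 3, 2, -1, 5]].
The characteristic polynomial is det(xI - A) = (x - 5)^4(x - 3), so the eigenvalues are 3 (algebraic multiplicity 1), 5 (algebraic multiplicity 4).

For λ = 3: algebraic multiplicity 1 gives one 1×1 block.

For λ = 5: rank(A - 5I) = 3, rank((A - 5I)^2) = 2, rank((A - 5I)^3) = 1. The eigenspace has dimension 5 - 3 = 2, so there are 2 Jordan blocks; the rank sequence gives block sizes [3, 1].

Assembling the blocks gives the Jordan form J above.

J = [[3, 0, 0, 0, 0], [0, 5, 1, 0, 0], [0, 0, 5, 1, 0], [0, 0, 0, 5, 0], [0, 0, 0, 0, 5]]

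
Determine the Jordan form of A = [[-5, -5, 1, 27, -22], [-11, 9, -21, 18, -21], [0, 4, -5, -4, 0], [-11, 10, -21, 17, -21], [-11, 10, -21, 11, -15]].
J = [[-5, 1, 0, 0, 0], [0, -5, 0, 0, 0], [0, 0, -1, 0, 0], [0, 0, 0, 6, 1], [0, 0, 0, 0, 6]]

The characteristic polynomial is det(xI - A) = (x - 6)^2(x + 1)(x + 5)^2, so the eigenvalues are -5 (algebraic multiplicity 2), -1 (algebraic multiplicity 1), 6 (algebraic multiplicity 2).

For λ = -5: rank(A + 5I) = 4, rank((A + 5I)^2) = 3. The eigenspace has dimension 5 - 4 = 1, so there is 1 Jordan block; the rank sequence gives block sizes [2].

For λ = -1: algebraic multiplicity 1 gives one 1×1 block.

For λ = 6: rank(A - 6I) = 4, rank((A - 6I)^2) = 3. The eigenspace has dimension 5 - 4 = 1, so there is 1 Jordan block; the rank sequence gives block sizes [2].

Assembling the blocks gives the Jordan form J above.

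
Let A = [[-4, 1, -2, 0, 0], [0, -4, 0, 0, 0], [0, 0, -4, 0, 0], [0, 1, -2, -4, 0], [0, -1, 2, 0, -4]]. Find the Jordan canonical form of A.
The characteristic polynomial is det(xI - A) = (x + 4)^5, so the eigenvalues are -4 (algebraic multiplicity 5).

For λ = -4: rank(A + 4I) = 1, rank((A + 4I)^2) = 0. The eigenspace has dimension 5 - 1 = 4, so there are 4 Jordan blocks; the rank sequence gives block sizes [2, 1, 1, 1].

Assembling the blocks gives the Jordan form J above.

J = [[-4, 1, 0, 0, 0], [0, -4, 0, 0, 0], [0, 0, -4, 0, 0], [0, 0, 0, -4, 0], [0, 0, 0, 0, -4]]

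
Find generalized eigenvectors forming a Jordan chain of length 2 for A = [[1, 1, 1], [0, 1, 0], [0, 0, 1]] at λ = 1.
We seek v_1 ∈ ker((A - I)^2) \ ker(A - I), then set v_{i+1} = (A - I) v_i.

One such chain is v_1 = [[1, 3, -2]]^T, v_2 = [[1, 0, 0]]^T. Check: (A - I) v_2 = [[0, 0, 0]]^T = 0.

v_1 = [[1, 3, -2]]^T, v_2 = [[1, 0, 0]]^T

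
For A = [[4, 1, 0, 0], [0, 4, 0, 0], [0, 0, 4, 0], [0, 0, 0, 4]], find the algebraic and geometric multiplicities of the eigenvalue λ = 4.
algebraic multiplicity 4, geometric multiplicity 3

The characteristic polynomial is (x - 4)^4, so the factor x - 4 appears with exponent 4: the algebraic multiplicity is 4.

rank(A - 4I) = 1, so the eigenspace has dimension 4 - 1 = 3: the geometric multiplicity is 3.

Since 3 < 4, A is not diagonalizable.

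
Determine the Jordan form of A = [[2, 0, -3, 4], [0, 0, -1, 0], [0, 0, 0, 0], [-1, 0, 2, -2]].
The characteristic polynomial is det(xI - A) = x^4, so the eigenvalues are 0 (algebraic multiplicity 4).

For λ = 0: rank(A) = 2, rank(A^2) = 1, rank(A^3) = 0. The eigenspace has dimension 4 - 2 = 2, so there are 2 Jordan blocks; the rank sequence gives block sizes [3, 1].

Assembling the blocks gives the Jordan form J above.

J = [[0, 1, 0, 0], [0, 0, 1, 0], [0, 0, 0, 0], [0, 0, 0, 0]]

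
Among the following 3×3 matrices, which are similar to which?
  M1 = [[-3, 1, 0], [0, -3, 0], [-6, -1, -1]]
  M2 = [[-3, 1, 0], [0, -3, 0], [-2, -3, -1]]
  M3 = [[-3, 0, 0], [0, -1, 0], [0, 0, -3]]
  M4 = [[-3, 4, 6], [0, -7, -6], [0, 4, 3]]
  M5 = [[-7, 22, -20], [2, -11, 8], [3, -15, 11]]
2 classes: {M1, M2, M5}, {M3, M4}

Characteristic polynomials: χ_{M1} = (x + 1)(x + 3)^2, χ_{M2} = (x + 1)(x + 3)^2, χ_{M3} = (x + 1)(x + 3)^2, χ_{M4} = (x + 1)(x + 3)^2, χ_{M5} = (x + 1)(x + 3)^2.

{M1, M2, M5}: invariant factors (x + 1)(x + 3)^2.

{M3, M4}: invariant factors x + 3, (x + 1)(x + 3).

Matrices are similar if and only if their invariant-factor lists agree; the partition into similarity classes is {M1, M2, M5}, {M3, M4}.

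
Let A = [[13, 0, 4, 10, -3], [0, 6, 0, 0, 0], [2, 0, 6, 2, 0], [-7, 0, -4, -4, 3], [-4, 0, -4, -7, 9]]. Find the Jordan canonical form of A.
The characteristic polynomial is det(xI - A) = (x - 6)^5, so the eigenvalues are 6 (algebraic multiplicity 5).

For λ = 6: rank(A - 6I) = 2, rank((A - 6I)^2) = 1, rank((A - 6I)^3) = 0. The eigenspace has dimension 5 - 2 = 3, so there are 3 Jordan blocks; the rank sequence gives block sizes [3, 1, 1].

Assembling the blocks gives the Jordan form J above.

J = [[6, 1, 0, 0, 0], [0, 6, 1, 0, 0], [0, 0, 6, 0, 0], [0, 0, 0, 6, 0], [0, 0, 0, 0, 6]]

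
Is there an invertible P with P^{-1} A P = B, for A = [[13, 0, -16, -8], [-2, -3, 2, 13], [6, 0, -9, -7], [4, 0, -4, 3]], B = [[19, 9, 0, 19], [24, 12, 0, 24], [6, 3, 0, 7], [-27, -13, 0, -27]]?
No.

χ_A(x) = (x - 5)^2(x + 3)^2 but χ_B(x) = x^3(x - 4). The characteristic polynomial is a similarity invariant, so A and B are not similar.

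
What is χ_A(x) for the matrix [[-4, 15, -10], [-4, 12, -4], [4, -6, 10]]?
xI - A = [[x + 4, -15, 10], [4, x - 12, 4], [-4, 6, x - 10]].

Expanding det(xI - A) along the first row:
det(xI - A) = + (x + 4)·det([[x - 12, 4], [6, x - 10]]) - (-15)·det([[4, 4], [-4, x - 10]]) + (10)·det([[4, x - 12], [-4, 6]]).

Evaluating gives χ_A(x) = x^3 - 18x^2 + 108x - 216 = (x - 6)^3.

χ_A(x) = (x - 6)^3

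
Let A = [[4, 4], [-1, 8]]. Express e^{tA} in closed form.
e^{tA} = [[(1 - 2*t)*e^{6*t}, 4*t*e^{6*t}], [-t*e^{6*t}, (2*t + 1)*e^{6*t}]]

A has Jordan form J = [[6, 1], [0, 6]] with A = PJP^{-1}, so e^{tA} = P e^{tJ} P^{-1}.

For a Jordan block J_k(λ), e^{tJ_k(λ)} = e^{λt} · (I + tN + t^2 N^2/2! + ... + t^{k-1} N^{k-1}/(k-1)!) where N is the nilpotent superdiagonal part.

Assembling the blocks and conjugating back gives the entries of e^{tA} as shown above.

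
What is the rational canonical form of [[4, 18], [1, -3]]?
The invariant factors of A (the non-unit diagonal entries of the Smith normal form of xI - A over ℚ[x]) are (x - 6)(x + 5), each dividing the next. The characteristic polynomial is their product, (x - 6)(x + 5).

The rational canonical form is the block-diagonal matrix of companion matrices C(f_i):
R = [[0, 30], [1, 1]].

R = [[0, 30], [1, 1]]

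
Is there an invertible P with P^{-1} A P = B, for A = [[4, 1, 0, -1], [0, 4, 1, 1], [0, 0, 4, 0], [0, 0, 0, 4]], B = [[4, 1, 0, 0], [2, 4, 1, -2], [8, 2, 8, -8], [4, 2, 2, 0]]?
Yes.

Two matrices over a field are similar if and only if they have the same invariant factors.

Both A and B have characteristic polynomial (x - 4)^4 and minimal polynomial (x - 4)^3. Computing further, both have invariant factors x - 4, (x - 4)^3. Hence A and B are similar.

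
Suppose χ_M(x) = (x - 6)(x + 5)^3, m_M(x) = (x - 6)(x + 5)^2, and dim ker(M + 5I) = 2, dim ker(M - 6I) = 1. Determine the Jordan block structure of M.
λ = -5: algebraic multiplicity 3 (exponent in χ_M), largest block size 2 (exponent in m_M), 2 blocks (geometric multiplicity). These force block sizes [2, 1].
λ = 6: algebraic multiplicity 1 (exponent in χ_M), largest block size 1 (exponent in m_M), 1 block (geometric multiplicity). This forces block sizes [1].

Jordan blocks: (-5, 2), (-5, 1), (6, 1)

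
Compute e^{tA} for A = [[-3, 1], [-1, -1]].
A has Jordan form J = [[-2, 1], [0, -2]] with A = PJP^{-1}, so e^{tA} = P e^{tJ} P^{-1}.

For a Jordan block J_k(λ), e^{tJ_k(λ)} = e^{λt} · (I + tN + t^2 N^2/2! + ... + t^{k-1} N^{k-1}/(k-1)!) where N is the nilpotent superdiagonal part.

Assembling the blocks and conjugating back gives the entries of e^{tA} as shown above.

e^{tA} = [[(1 - t)*e^{-2*t}, t*e^{-2*t}], [-t*e^{-2*t}, (t + 1)*e^{-2*t}]]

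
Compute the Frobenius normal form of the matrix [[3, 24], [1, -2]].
The invariant factors of A (the non-unit diagonal entries of the Smith normal form of xI - A over ℚ[x]) are (x - 6)(x + 5), each dividing the next. The characteristic polynomial is their product, (x - 6)(x + 5).

The rational canonical form is the block-diagonal matrix of companion matrices C(f_i):
R = [[0, 30], [1, 1]].

R = [[0, 30], [1, 1]]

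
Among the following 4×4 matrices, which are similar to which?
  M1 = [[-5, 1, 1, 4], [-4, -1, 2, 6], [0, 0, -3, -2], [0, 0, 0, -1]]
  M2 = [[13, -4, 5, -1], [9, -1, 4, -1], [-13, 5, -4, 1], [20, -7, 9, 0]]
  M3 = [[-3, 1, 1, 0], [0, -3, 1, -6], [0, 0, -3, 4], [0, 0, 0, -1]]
3 classes: {M1}, {M2}, {M3}

Characteristic polynomials: χ_{M1} = (x + 1)(x + 3)^3, χ_{M2} = (x - 2)^4, χ_{M3} = (x + 1)(x + 3)^3.

{M1}: invariant factors x + 3, (x + 1)(x + 3)^2.

{M2}: invariant factors (x - 2)^2, (x - 2)^2.

{M3}: invariant factors (x + 1)(x + 3)^3.

Matrices are similar if and only if their invariant-factor lists agree; the partition into similarity classes is {M1}, {M2}, {M3}.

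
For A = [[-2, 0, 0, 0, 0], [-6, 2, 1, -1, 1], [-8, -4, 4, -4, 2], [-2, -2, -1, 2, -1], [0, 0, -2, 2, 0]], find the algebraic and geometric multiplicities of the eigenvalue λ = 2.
algebraic multiplicity 4, geometric multiplicity 2

The characteristic polynomial is (x - 2)^4(x + 2), so the factor x - 2 appears with exponent 4: the algebraic multiplicity is 4.

rank(A - 2I) = 3, so the eigenspace has dimension 5 - 3 = 2: the geometric multiplicity is 2.

Since 2 < 4, A is not diagonalizable.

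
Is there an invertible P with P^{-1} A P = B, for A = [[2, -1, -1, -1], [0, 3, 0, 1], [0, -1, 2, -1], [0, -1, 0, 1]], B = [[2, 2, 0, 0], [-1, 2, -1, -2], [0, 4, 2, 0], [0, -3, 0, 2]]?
Two matrices over a field are similar if and only if they have the same invariant factors.

Both A and B have characteristic polynomial (x - 2)^4 and minimal polynomial (x - 2)^3. Computing further, both have invariant factors x - 2, (x - 2)^3. Hence A and B are similar.

Yes.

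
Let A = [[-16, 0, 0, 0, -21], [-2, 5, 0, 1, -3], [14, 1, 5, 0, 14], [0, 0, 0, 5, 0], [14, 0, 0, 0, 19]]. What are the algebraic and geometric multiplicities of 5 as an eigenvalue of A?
algebraic multiplicity 4, geometric multiplicity 2

The characteristic polynomial is (x - 5)^4(x + 2), so the factor x - 5 appears with exponent 4: the algebraic multiplicity is 4.

rank(A - 5I) = 3, so the eigenspace has dimension 5 - 3 = 2: the geometric multiplicity is 2.

Since 2 < 4, A is not diagonalizable.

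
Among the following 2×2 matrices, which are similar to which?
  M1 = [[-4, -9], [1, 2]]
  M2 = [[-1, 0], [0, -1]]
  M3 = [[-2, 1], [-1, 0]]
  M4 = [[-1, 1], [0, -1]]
Characteristic polynomials: χ_{M1} = (x + 1)^2, χ_{M2} = (x + 1)^2, χ_{M3} = (x + 1)^2, χ_{M4} = (x + 1)^2.

{M1, M3, M4}: invariant factors (x + 1)^2.

{M2}: invariant factors x + 1, x + 1.

Matrices are similar if and only if their invariant-factor lists agree; the partition into similarity classes is {M1, M3, M4}, {M2}.

2 classes: {M1, M3, M4}, {M2}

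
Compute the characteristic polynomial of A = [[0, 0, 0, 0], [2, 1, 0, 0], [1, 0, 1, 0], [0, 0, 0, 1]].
χ_A(x) = x(x - 1)^3

xI - A = [[x, 0, 0, 0], [-2, x - 1, 0, 0], [-1, 0, x - 1, 0], [0, 0, 0, x - 1]].

Expanding det(xI - A) along the first row:
det(xI - A) = + (x)·det([[x - 1, 0, 0], [0, x - 1, 0], [0, 0, x - 1]]) - (0)·det([[-2, 0, 0], [-1, x - 1, 0], [0, 0, x - 1]]) + (0)·det([[-2, x - 1, 0], [-1, 0, 0], [0, 0, x - 1]]) - (0)·det([[-2, x - 1, 0], [-1, 0, x - 1], [0, 0, 0]]).

Evaluating gives χ_A(x) = x^4 - 3x^3 + 3x^2 - x = x(x - 1)^3.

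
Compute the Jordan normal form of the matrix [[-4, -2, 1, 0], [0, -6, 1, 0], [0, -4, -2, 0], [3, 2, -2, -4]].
J = [[-4, 1, 0, 0], [0, -4, 1, 0], [0, 0, -4, 0], [0, 0, 0, -4]]

The characteristic polynomial is det(xI - A) = (x + 4)^4, so the eigenvalues are -4 (algebraic multiplicity 4).

For λ = -4: rank(A + 4I) = 2, rank((A + 4I)^2) = 1, rank((A + 4I)^3) = 0. The eigenspace has dimension 4 - 2 = 2, so there are 2 Jordan blocks; the rank sequence gives block sizes [3, 1].

Assembling the blocks gives the Jordan form J above.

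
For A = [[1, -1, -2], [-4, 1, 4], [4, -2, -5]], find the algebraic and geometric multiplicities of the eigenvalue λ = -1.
algebraic multiplicity 3, geometric multiplicity 2

The characteristic polynomial is (x + 1)^3, so the factor x + 1 appears with exponent 3: the algebraic multiplicity is 3.

rank(A + I) = 1, so the eigenspace has dimension 3 - 1 = 2: the geometric multiplicity is 2.

Since 2 < 3, A is not diagonalizable.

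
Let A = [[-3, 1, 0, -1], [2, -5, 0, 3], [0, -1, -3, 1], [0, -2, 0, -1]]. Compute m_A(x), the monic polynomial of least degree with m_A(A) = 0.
m_A(x) = (x + 3)^3

The characteristic polynomial factors as (x + 3)^4. The minimal polynomial is ∏(x - λ)^{k_λ} where k_λ is the size of the largest Jordan block at λ.

For λ = -3: rank(A + 3I) = 2, and the largest Jordan block has size 3 (the smallest k with rank((A + 3I)^k) = rank((A + 3I)^(k+1))).

So m_A(x) = (x + 3)^3.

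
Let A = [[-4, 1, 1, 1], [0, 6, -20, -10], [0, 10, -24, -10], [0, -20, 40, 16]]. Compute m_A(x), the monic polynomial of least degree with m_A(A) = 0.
m_A(x) = (x - 6)(x + 4)^2

The characteristic polynomial factors as (x - 6)(x + 4)^3. The minimal polynomial is ∏(x - λ)^{k_λ} where k_λ is the size of the largest Jordan block at λ.

For λ = -4: rank(A + 4I) = 2, and the largest Jordan block has size 2 (the smallest k with rank((A + 4I)^k) = rank((A + 4I)^(k+1))).
For λ = 6: rank(A - 6I) = 3, and the largest Jordan block has size 1 (the smallest k with rank((A - 6I)^k) = rank((A - 6I)^(k+1))).

So m_A(x) = (x - 6)(x + 4)^2.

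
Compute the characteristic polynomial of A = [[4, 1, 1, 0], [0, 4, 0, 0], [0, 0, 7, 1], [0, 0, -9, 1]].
xI - A = [[x - 4, -1, -1, 0], [0, x - 4, 0, 0], [0, 0, x - 7, -1], [0, 0, 9, x - 1]].

Expanding det(xI - A) along the first row:
det(xI - A) = + (x - 4)·det([[x - 4, 0, 0], [0, x - 7, -1], [0, 9, x - 1]]) - (-1)·det([[0, 0, 0], [0, x - 7, -1], [0, 9, x - 1]]) + (-1)·det([[0, x - 4, 0], [0, 0, -1], [0, 0, x - 1]]) - (0)·det([[0, x - 4, 0], [0, 0, x - 7], [0, 0, 9]]).

Evaluating gives χ_A(x) = x^4 - 16x^3 + 96x^2 - 256x + 256 = (x - 4)^4.

χ_A(x) = (x - 4)^4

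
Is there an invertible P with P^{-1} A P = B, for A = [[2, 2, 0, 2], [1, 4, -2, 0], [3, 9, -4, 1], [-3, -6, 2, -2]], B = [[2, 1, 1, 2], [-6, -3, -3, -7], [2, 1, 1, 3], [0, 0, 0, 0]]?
Two matrices over a field are similar if and only if they have the same invariant factors.

Both A and B have characteristic polynomial x^4 and minimal polynomial x^2. Computing further, both have invariant factors x^2, x^2. Hence A and B are similar.

Yes.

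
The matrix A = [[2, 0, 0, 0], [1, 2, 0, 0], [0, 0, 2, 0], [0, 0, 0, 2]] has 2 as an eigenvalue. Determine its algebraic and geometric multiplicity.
algebraic multiplicity 4, geometric multiplicity 3

The characteristic polynomial is (x - 2)^4, so the factor x - 2 appears with exponent 4: the algebraic multiplicity is 4.

rank(A - 2I) = 1, so the eigenspace has dimension 4 - 1 = 3: the geometric multiplicity is 3.

Since 3 < 4, A is not diagonalizable.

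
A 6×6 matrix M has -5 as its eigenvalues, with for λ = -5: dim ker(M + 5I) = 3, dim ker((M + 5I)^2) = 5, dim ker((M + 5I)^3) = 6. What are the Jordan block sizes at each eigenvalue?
λ = -5: successive nullity increments [3, 2, 1] count blocks of size ≥ k; block sizes are [3, 2, 1].

Jordan blocks: (-5, 3), (-5, 2), (-5, 1)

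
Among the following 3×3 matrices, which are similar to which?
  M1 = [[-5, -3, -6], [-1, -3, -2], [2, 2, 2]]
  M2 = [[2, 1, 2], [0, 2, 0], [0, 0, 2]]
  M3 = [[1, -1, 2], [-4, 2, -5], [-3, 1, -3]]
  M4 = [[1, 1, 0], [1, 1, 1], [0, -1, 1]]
Characteristic polynomials: χ_{M1} = (x + 2)^3, χ_{M2} = (x - 2)^3, χ_{M3} = x^3, χ_{M4} = (x - 1)^3.

{M1}: invariant factors x + 2, (x + 2)^2.

{M2}: invariant factors x - 2, (x - 2)^2.

{M3}: invariant factors x^3.

{M4}: invariant factors (x - 1)^3.

Matrices are similar if and only if their invariant-factor lists agree; the partition into similarity classes is {M1}, {M2}, {M3}, {M4}.

4 classes: {M1}, {M2}, {M3}, {M4}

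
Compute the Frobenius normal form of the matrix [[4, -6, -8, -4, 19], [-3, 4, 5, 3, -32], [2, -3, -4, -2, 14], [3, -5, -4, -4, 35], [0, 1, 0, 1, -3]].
The invariant factors of A (the non-unit diagonal entries of the Smith normal form of xI - A over ℚ[x]) are (x + 1)(x^2 + x - 3)^2, each dividing the next. The characteristic polynomial is their product, (x + 1)(x^2 + x - 3)^2.

The rational canonical form is the block-diagonal matrix of companion matrices C(f_i):
R = [[0, 0, 0, 0, -9], [1, 0, 0, 0, -3], [0, 1, 0, 0, 11], [0, 0, 1, 0, 3], [0, 0, 0, 1, -3]].

Note the characteristic polynomial does not split into linear factors over ℚ, so A has no Jordan form over ℚ; the rational canonical form exists over any field.

R = [[0, 0, 0, 0, -9], [1, 0, 0, 0, -3], [0, 1, 0, 0, 11], [0, 0, 1, 0, 3], [0, 0, 0, 1, -3]]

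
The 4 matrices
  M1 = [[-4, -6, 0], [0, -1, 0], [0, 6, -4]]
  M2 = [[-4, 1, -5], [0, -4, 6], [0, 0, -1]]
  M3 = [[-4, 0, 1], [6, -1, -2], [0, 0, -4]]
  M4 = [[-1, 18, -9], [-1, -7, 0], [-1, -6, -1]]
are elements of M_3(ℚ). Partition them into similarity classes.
2 classes: {M1}, {M2, M3, M4}

Characteristic polynomials: χ_{M1} = (x + 1)(x + 4)^2, χ_{M2} = (x + 1)(x + 4)^2, χ_{M3} = (x + 1)(x + 4)^2, χ_{M4} = (x + 1)(x + 4)^2.

{M1}: invariant factors x + 4, (x + 1)(x + 4).

{M2, M3, M4}: invariant factors (x + 1)(x + 4)^2.

Matrices are similar if and only if their invariant-factor lists agree; the partition into similarity classes is {M1}, {M2, M3, M4}.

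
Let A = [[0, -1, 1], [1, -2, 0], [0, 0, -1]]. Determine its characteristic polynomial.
χ_A(x) = (x + 1)^3

xI - A = [[x, 1, -1], [-1, x + 2, 0], [0, 0, x + 1]].

Expanding det(xI - A) along the first row:
det(xI - A) = + (x)·det([[x + 2, 0], [0, x + 1]]) - (1)·det([[-1, 0], [0, x + 1]]) + (-1)·det([[-1, x + 2], [0, 0]]).

Evaluating gives χ_A(x) = x^3 + 3x^2 + 3x + 1 = (x + 1)^3.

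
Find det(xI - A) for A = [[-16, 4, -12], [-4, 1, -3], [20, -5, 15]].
xI - A = [[x + 16, -4, 12], [4, x - 1, 3], [-20, 5, x - 15]].

Expanding det(xI - A) along the first row:
det(xI - A) = + (x + 16)·det([[x - 1, 3], [5, x - 15]]) - (-4)·det([[4, 3], [-20, x - 15]]) + (12)·det([[4, x - 1], [-20, 5]]).

Evaluating gives χ_A(x) = x^3.

χ_A(x) = x^3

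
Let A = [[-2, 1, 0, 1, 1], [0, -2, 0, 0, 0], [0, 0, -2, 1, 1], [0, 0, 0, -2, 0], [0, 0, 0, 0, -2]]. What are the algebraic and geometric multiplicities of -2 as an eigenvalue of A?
The characteristic polynomial is (x + 2)^5, so the factor x + 2 appears with exponent 5: the algebraic multiplicity is 5.

rank(A + 2I) = 2, so the eigenspace has dimension 5 - 2 = 3: the geometric multiplicity is 3.

Since 3 < 5, A is not diagonalizable.

algebraic multiplicity 5, geometric multiplicity 3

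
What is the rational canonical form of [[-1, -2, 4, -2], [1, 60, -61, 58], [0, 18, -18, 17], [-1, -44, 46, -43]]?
The invariant factors of A (the non-unit diagonal entries of the Smith normal form of xI - A over ℚ[x]) are (x + 1)(x + 4)(x^2 - 3x - 6), each dividing the next. The characteristic polynomial is their product, (x + 1)(x + 4)(x^2 - 3x - 6).

The rational canonical form is the block-diagonal matrix of companion matrices C(f_i):
R = [[0, 0, 0, 24], [1, 0, 0, 42], [0, 1, 0, 17], [0, 0, 1, -2]].

Note the characteristic polynomial does not split into linear factors over ℚ, so A has no Jordan form over ℚ; the rational canonical form exists over any field.

R = [[0, 0, 0, 24], [1, 0, 0, 42], [0, 1, 0, 17], [0, 0, 1, -2]]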